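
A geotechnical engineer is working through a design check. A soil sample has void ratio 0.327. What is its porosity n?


Using the relation n = e / (1 + e)
n = 0.327 / (1 + 0.327)
n = 0.327 / 1.327
n = 0.2464


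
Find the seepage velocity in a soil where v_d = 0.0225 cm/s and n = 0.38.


Using v_s = v_d / n
v_s = 0.0225 / 0.38
v_s = 0.05921 cm/s


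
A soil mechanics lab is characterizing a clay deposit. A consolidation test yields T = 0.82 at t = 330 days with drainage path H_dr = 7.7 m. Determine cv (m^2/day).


Result: 0.14733 m^2/day

Derivation:
Using cv = T * H_dr^2 / t
H_dr^2 = 7.7^2 = 59.29
cv = 0.82 * 59.29 / 330
cv = 0.14733 m^2/day


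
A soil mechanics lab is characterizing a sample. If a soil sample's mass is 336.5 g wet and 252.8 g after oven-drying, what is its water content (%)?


Using w = (m_wet - m_dry) / m_dry * 100
m_wet - m_dry = 336.5 - 252.8 = 83.7 g
w = 83.7 / 252.8 * 100
w = 33.11 %


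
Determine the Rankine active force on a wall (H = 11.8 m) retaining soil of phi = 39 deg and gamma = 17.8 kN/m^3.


Result: 281.93 kN/m

Derivation:
Compute active earth pressure coefficient:
Ka = tan^2(45 - phi/2) = tan^2(25.5) = 0.227506
Compute active force:
Pa = 0.5 * Ka * gamma * H^2
Pa = 0.5 * 0.227506 * 17.8 * 11.8^2
Pa = 281.93 kN/m


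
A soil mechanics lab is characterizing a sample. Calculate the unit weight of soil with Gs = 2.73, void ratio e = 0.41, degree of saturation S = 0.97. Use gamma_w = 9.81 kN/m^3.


Using gamma = gamma_w * (Gs + S*e) / (1 + e)
Numerator: Gs + S*e = 2.73 + 0.97*0.41 = 3.1277
Denominator: 1 + e = 1 + 0.41 = 1.41
gamma = 9.81 * 3.1277 / 1.41
gamma = 21.761 kN/m^3


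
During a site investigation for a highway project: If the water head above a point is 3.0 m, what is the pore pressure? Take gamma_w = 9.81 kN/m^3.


Using u = gamma_w * h_w
u = 9.81 * 3.0
u = 29.43 kPa


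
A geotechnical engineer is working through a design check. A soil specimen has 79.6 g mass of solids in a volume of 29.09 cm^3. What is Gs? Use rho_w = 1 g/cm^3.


Using Gs = m_s / (V_s * rho_w)
Since rho_w = 1 g/cm^3:
Gs = 79.6 / 29.09
Gs = 2.736


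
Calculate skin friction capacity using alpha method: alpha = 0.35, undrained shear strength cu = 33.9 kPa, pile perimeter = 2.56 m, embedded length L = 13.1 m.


Result: 397.9 kN

Derivation:
Using Qs = alpha * cu * perimeter * L
Qs = 0.35 * 33.9 * 2.56 * 13.1
Qs = 397.9 kN


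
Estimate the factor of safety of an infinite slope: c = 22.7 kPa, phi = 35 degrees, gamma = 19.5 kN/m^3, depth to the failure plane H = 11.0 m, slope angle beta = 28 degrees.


Using Fs = c / (gamma*H*sin(beta)*cos(beta)) + tan(phi)/tan(beta)
Cohesion contribution = 22.7 / (19.5*11.0*sin(28)*cos(28))
Cohesion contribution = 0.255302
Friction contribution = tan(35)/tan(28) = 1.3169
Fs = 0.255302 + 1.3169
Fs = 1.572


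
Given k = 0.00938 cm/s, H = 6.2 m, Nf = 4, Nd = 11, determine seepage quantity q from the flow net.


Convert k to m/s for unit consistency with H:
k = 0.00938 cm/s = 0.00938 / 100 m/s = 9.38e-05 m/s
Using q = k * H * Nf / Nd
Nf / Nd = 4 / 11 = 0.3636
q = 9.38e-05 * 6.2 * 0.3636
q = 0.0002115 m^3/s per m


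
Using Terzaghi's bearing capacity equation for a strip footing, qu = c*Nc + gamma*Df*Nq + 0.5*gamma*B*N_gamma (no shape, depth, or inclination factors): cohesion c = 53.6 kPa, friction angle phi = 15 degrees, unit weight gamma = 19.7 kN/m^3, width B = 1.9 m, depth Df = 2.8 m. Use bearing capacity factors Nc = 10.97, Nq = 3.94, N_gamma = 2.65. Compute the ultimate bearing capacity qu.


Compute qu = c*Nc + gamma*Df*Nq + 0.5*gamma*B*N_gamma
Term 1: 53.6 * 10.97 = 587.992
Term 2: 19.7 * 2.8 * 3.94 = 217.3304
Term 3: 0.5 * 19.7 * 1.9 * 2.65 = 49.59475
qu = 587.992 + 217.3304 + 49.59475
qu = 854.92 kPa


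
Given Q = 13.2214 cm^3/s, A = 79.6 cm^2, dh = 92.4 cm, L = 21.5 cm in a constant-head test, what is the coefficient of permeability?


Result: 0.038648 cm/s

Derivation:
Compute hydraulic gradient:
i = dh / L = 92.4 / 21.5 = 4.29767
Then apply Darcy's law:
k = Q / (A * i)
k = 13.2214 / (79.6 * 4.29767)
k = 13.2214 / 342.095
k = 0.038648 cm/s


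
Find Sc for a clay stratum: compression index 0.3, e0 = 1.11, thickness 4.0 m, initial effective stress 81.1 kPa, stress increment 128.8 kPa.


Using Sc = Cc * H / (1 + e0) * log10((sigma0 + delta_sigma) / sigma0)
Stress ratio = (81.1 + 128.8) / 81.1 = 2.58816
log10(2.58816) = 0.412992
Cc * H / (1 + e0) = 0.3 * 4.0 / (1 + 1.11) = 0.56872
Sc = 0.56872 * 0.412992
Sc = 0.2349 m


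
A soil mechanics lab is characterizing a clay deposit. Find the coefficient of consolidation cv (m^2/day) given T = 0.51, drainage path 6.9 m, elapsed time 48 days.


Using cv = T * H_dr^2 / t
H_dr^2 = 6.9^2 = 47.61
cv = 0.51 * 47.61 / 48
cv = 0.50586 m^2/day


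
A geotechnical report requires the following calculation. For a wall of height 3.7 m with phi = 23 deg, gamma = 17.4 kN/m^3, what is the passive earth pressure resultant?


Result: 271.87 kN/m

Derivation:
Compute passive earth pressure coefficient:
Kp = tan^2(45 + phi/2) = tan^2(56.5) = 2.282623
Compute passive force:
Pp = 0.5 * Kp * gamma * H^2
Pp = 0.5 * 2.282623 * 17.4 * 3.7^2
Pp = 271.87 kN/m


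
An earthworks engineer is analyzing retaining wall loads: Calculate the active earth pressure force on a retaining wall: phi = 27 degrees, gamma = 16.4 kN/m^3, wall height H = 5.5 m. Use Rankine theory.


Compute active earth pressure coefficient:
Ka = tan^2(45 - phi/2) = tan^2(31.5) = 0.375525
Compute active force:
Pa = 0.5 * Ka * gamma * H^2
Pa = 0.5 * 0.375525 * 16.4 * 5.5^2
Pa = 93.15 kN/m


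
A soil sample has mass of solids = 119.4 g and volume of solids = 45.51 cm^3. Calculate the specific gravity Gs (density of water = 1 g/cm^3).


Result: 2.624

Derivation:
Using Gs = m_s / (V_s * rho_w)
Since rho_w = 1 g/cm^3:
Gs = 119.4 / 45.51
Gs = 2.624


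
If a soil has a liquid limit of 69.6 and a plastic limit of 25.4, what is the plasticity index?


Result: 44.2

Derivation:
Using PI = LL - PL
PI = 69.6 - 25.4
PI = 44.2


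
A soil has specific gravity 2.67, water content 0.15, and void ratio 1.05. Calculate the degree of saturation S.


Using S = Gs * w / e
S = 2.67 * 0.15 / 1.05
S = 0.3814


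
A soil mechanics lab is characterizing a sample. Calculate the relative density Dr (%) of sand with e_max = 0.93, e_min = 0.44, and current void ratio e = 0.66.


Using Dr = (e_max - e) / (e_max - e_min) * 100
e_max - e = 0.93 - 0.66 = 0.27
e_max - e_min = 0.93 - 0.44 = 0.49
Dr = 0.27 / 0.49 * 100
Dr = 55.1 %


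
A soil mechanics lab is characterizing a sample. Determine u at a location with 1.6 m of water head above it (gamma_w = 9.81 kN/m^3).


Using u = gamma_w * h_w
u = 9.81 * 1.6
u = 15.7 kPa


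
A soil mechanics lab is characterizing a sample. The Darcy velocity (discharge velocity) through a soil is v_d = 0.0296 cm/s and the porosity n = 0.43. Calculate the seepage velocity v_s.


Using v_s = v_d / n
v_s = 0.0296 / 0.43
v_s = 0.06884 cm/s


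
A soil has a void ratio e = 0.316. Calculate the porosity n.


Result: 0.2401

Derivation:
Using the relation n = e / (1 + e)
n = 0.316 / (1 + 0.316)
n = 0.316 / 1.316
n = 0.2401


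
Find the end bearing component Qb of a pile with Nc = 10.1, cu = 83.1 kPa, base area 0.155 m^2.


Result: 130.09 kN

Derivation:
Using Qb = Nc * cu * Ab
Qb = 10.1 * 83.1 * 0.155
Qb = 130.09 kN


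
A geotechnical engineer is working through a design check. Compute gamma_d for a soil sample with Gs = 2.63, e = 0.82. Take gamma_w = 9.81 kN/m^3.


Result: 14.176 kN/m^3

Derivation:
Using gamma_d = Gs * gamma_w / (1 + e)
gamma_d = 2.63 * 9.81 / (1 + 0.82)
gamma_d = 2.63 * 9.81 / 1.82
gamma_d = 14.176 kN/m^3


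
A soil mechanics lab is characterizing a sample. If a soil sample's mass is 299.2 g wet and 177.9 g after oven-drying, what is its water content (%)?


Using w = (m_wet - m_dry) / m_dry * 100
m_wet - m_dry = 299.2 - 177.9 = 121.3 g
w = 121.3 / 177.9 * 100
w = 68.18 %


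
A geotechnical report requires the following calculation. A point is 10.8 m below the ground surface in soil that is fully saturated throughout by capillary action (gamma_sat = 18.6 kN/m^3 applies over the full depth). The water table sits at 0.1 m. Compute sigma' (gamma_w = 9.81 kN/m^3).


Total stress = gamma_sat * depth
sigma = 18.6 * 10.8 = 200.88 kPa
Pore water pressure u = gamma_w * (depth - d_wt)
u = 9.81 * (10.8 - 0.1) = 104.967 kPa
Effective stress = sigma - u
sigma' = 200.88 - 104.967 = 95.91 kPa


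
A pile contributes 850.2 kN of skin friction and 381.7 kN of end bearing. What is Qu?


Using Qu = Qf + Qb
Qu = 850.2 + 381.7
Qu = 1231.9 kN


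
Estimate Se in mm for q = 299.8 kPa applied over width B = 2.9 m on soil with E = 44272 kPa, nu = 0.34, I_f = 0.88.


Result: 15.284 mm

Derivation:
Using Se = q * B * (1 - nu^2) * I_f / E
1 - nu^2 = 1 - 0.34^2 = 0.8844
Se = 299.8 * 2.9 * 0.8844 * 0.88 / 44272
Se = 0.015284 m
Convert to mm: Se = 0.015284 * 1000 = 15.284 mm


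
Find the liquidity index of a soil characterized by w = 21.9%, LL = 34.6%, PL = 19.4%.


Result: 0.164

Derivation:
First compute the plasticity index:
PI = LL - PL = 34.6 - 19.4 = 15.2
Then compute the liquidity index:
LI = (w - PL) / PI
LI = (21.9 - 19.4) / 15.2
LI = 0.164


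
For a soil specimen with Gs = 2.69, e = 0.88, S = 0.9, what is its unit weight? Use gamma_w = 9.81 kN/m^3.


Result: 18.169 kN/m^3

Derivation:
Using gamma = gamma_w * (Gs + S*e) / (1 + e)
Numerator: Gs + S*e = 2.69 + 0.9*0.88 = 3.482
Denominator: 1 + e = 1 + 0.88 = 1.88
gamma = 9.81 * 3.482 / 1.88
gamma = 18.169 kN/m^3


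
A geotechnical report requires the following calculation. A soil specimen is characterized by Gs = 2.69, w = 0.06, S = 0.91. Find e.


Result: 0.1774

Derivation:
Using the relation e = Gs * w / S
e = 2.69 * 0.06 / 0.91
e = 0.1774


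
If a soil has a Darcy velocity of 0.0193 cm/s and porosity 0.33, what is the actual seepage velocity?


Using v_s = v_d / n
v_s = 0.0193 / 0.33
v_s = 0.05848 cm/s


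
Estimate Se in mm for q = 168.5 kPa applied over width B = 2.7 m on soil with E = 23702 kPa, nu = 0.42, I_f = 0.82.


Result: 12.963 mm

Derivation:
Using Se = q * B * (1 - nu^2) * I_f / E
1 - nu^2 = 1 - 0.42^2 = 0.8236
Se = 168.5 * 2.7 * 0.8236 * 0.82 / 23702
Se = 0.012963 m
Convert to mm: Se = 0.012963 * 1000 = 12.963 mm


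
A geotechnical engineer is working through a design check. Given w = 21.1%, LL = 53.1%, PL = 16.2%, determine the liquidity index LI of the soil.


First compute the plasticity index:
PI = LL - PL = 53.1 - 16.2 = 36.9
Then compute the liquidity index:
LI = (w - PL) / PI
LI = (21.1 - 16.2) / 36.9
LI = 0.133


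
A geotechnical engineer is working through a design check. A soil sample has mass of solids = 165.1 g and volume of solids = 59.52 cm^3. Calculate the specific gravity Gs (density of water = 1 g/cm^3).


Using Gs = m_s / (V_s * rho_w)
Since rho_w = 1 g/cm^3:
Gs = 165.1 / 59.52
Gs = 2.774


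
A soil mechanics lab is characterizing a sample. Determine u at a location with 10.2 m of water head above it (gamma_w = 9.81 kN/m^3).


Result: 100.06 kPa

Derivation:
Using u = gamma_w * h_w
u = 9.81 * 10.2
u = 100.06 kPa


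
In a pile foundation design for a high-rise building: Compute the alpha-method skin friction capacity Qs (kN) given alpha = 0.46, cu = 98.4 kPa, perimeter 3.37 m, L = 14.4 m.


Using Qs = alpha * cu * perimeter * L
Qs = 0.46 * 98.4 * 3.37 * 14.4
Qs = 2196.57 kN


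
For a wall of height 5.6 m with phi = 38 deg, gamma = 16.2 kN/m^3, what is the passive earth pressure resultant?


Compute passive earth pressure coefficient:
Kp = tan^2(45 + phi/2) = tan^2(64.0) = 4.203746
Compute passive force:
Pp = 0.5 * Kp * gamma * H^2
Pp = 0.5 * 4.203746 * 16.2 * 5.6^2
Pp = 1067.82 kN/m


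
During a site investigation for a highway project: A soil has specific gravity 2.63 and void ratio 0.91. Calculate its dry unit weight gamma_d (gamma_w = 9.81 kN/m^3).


Result: 13.508 kN/m^3

Derivation:
Using gamma_d = Gs * gamma_w / (1 + e)
gamma_d = 2.63 * 9.81 / (1 + 0.91)
gamma_d = 2.63 * 9.81 / 1.91
gamma_d = 13.508 kN/m^3


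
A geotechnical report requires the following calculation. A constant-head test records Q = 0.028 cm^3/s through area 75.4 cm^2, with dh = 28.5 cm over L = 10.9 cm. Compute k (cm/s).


Compute hydraulic gradient:
i = dh / L = 28.5 / 10.9 = 2.61468
Then apply Darcy's law:
k = Q / (A * i)
k = 0.028 / (75.4 * 2.61468)
k = 0.028 / 197.147
k = 0.000142 cm/s


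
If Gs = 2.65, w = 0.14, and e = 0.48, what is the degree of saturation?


Using S = Gs * w / e
S = 2.65 * 0.14 / 0.48
S = 0.7729


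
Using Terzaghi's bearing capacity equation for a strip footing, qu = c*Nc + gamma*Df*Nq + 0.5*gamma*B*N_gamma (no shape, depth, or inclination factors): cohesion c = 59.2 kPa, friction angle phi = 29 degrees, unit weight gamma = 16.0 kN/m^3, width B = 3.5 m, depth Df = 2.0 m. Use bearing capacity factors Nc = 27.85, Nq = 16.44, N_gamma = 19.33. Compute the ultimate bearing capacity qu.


Compute qu = c*Nc + gamma*Df*Nq + 0.5*gamma*B*N_gamma
Term 1: 59.2 * 27.85 = 1648.72
Term 2: 16.0 * 2.0 * 16.44 = 526.08
Term 3: 0.5 * 16.0 * 3.5 * 19.33 = 541.24
qu = 1648.72 + 526.08 + 541.24
qu = 2716.04 kPa


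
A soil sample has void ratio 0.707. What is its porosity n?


Using the relation n = e / (1 + e)
n = 0.707 / (1 + 0.707)
n = 0.707 / 1.707
n = 0.4142


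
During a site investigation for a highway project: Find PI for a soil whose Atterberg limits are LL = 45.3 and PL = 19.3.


Using PI = LL - PL
PI = 45.3 - 19.3
PI = 26.0


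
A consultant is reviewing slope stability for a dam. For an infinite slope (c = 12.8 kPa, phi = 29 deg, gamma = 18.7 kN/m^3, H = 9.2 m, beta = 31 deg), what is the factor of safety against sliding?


Result: 1.091

Derivation:
Using Fs = c / (gamma*H*sin(beta)*cos(beta)) + tan(phi)/tan(beta)
Cohesion contribution = 12.8 / (18.7*9.2*sin(31)*cos(31))
Cohesion contribution = 0.168529
Friction contribution = tan(29)/tan(31) = 0.922525
Fs = 0.168529 + 0.922525
Fs = 1.091


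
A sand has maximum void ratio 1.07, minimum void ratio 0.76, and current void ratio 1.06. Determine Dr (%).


Using Dr = (e_max - e) / (e_max - e_min) * 100
e_max - e = 1.07 - 1.06 = 0.01
e_max - e_min = 1.07 - 0.76 = 0.31
Dr = 0.01 / 0.31 * 100
Dr = 3.23 %


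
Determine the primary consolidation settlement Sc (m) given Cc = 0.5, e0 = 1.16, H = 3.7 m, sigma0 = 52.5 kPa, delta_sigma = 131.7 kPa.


Result: 0.4669 m

Derivation:
Using Sc = Cc * H / (1 + e0) * log10((sigma0 + delta_sigma) / sigma0)
Stress ratio = (52.5 + 131.7) / 52.5 = 3.50857
log10(3.50857) = 0.54513
Cc * H / (1 + e0) = 0.5 * 3.7 / (1 + 1.16) = 0.856481
Sc = 0.856481 * 0.54513
Sc = 0.4669 m


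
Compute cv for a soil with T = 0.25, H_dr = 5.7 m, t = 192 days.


Using cv = T * H_dr^2 / t
H_dr^2 = 5.7^2 = 32.49
cv = 0.25 * 32.49 / 192
cv = 0.0423 m^2/day


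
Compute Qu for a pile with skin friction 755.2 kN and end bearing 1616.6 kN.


Result: 2371.8 kN

Derivation:
Using Qu = Qf + Qb
Qu = 755.2 + 1616.6
Qu = 2371.8 kN


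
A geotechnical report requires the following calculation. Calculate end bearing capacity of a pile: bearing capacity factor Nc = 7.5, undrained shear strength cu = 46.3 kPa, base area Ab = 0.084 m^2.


Using Qb = Nc * cu * Ab
Qb = 7.5 * 46.3 * 0.084
Qb = 29.17 kN


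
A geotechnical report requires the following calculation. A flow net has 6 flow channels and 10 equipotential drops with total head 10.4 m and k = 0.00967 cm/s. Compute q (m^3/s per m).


Convert k to m/s for unit consistency with H:
k = 0.00967 cm/s = 0.00967 / 100 m/s = 9.67e-05 m/s
Using q = k * H * Nf / Nd
Nf / Nd = 6 / 10 = 0.6
q = 9.67e-05 * 10.4 * 0.6
q = 0.0006034 m^3/s per m


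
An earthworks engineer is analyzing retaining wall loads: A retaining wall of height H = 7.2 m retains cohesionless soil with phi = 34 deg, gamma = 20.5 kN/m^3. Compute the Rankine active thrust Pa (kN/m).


Compute active earth pressure coefficient:
Ka = tan^2(45 - phi/2) = tan^2(28.0) = 0.282715
Compute active force:
Pa = 0.5 * Ka * gamma * H^2
Pa = 0.5 * 0.282715 * 20.5 * 7.2^2
Pa = 150.22 kN/m


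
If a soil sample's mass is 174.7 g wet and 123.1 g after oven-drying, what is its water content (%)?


Result: 41.92 %

Derivation:
Using w = (m_wet - m_dry) / m_dry * 100
m_wet - m_dry = 174.7 - 123.1 = 51.6 g
w = 51.6 / 123.1 * 100
w = 41.92 %


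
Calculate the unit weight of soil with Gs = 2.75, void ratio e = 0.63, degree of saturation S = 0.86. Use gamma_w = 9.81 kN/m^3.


Using gamma = gamma_w * (Gs + S*e) / (1 + e)
Numerator: Gs + S*e = 2.75 + 0.86*0.63 = 3.2918
Denominator: 1 + e = 1 + 0.63 = 1.63
gamma = 9.81 * 3.2918 / 1.63
gamma = 19.811 kN/m^3


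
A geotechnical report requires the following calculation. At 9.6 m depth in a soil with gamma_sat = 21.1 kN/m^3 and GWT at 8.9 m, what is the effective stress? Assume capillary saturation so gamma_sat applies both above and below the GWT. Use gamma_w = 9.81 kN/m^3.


Total stress = gamma_sat * depth
sigma = 21.1 * 9.6 = 202.56 kPa
Pore water pressure u = gamma_w * (depth - d_wt)
u = 9.81 * (9.6 - 8.9) = 6.867 kPa
Effective stress = sigma - u
sigma' = 202.56 - 6.867 = 195.69 kPa


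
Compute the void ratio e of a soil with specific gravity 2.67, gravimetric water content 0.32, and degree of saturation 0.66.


Using the relation e = Gs * w / S
e = 2.67 * 0.32 / 0.66
e = 1.2945


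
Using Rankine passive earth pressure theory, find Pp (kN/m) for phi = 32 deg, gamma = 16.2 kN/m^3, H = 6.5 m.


Compute passive earth pressure coefficient:
Kp = tan^2(45 + phi/2) = tan^2(61.0) = 3.254588
Compute passive force:
Pp = 0.5 * Kp * gamma * H^2
Pp = 0.5 * 3.254588 * 16.2 * 6.5^2
Pp = 1113.8 kN/m


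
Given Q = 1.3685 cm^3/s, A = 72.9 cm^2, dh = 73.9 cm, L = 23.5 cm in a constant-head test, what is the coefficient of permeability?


Compute hydraulic gradient:
i = dh / L = 73.9 / 23.5 = 3.14468
Then apply Darcy's law:
k = Q / (A * i)
k = 1.3685 / (72.9 * 3.14468)
k = 1.3685 / 229.247
k = 0.00597 cm/s


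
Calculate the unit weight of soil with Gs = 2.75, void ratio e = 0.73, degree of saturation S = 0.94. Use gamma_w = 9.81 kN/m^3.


Using gamma = gamma_w * (Gs + S*e) / (1 + e)
Numerator: Gs + S*e = 2.75 + 0.94*0.73 = 3.4362
Denominator: 1 + e = 1 + 0.73 = 1.73
gamma = 9.81 * 3.4362 / 1.73
gamma = 19.485 kN/m^3


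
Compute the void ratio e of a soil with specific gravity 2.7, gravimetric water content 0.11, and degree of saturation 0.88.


Using the relation e = Gs * w / S
e = 2.7 * 0.11 / 0.88
e = 0.3375


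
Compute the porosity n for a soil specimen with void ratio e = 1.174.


Using the relation n = e / (1 + e)
n = 1.174 / (1 + 1.174)
n = 1.174 / 2.174
n = 0.54


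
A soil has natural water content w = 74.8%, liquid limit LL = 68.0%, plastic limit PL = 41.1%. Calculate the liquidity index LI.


First compute the plasticity index:
PI = LL - PL = 68.0 - 41.1 = 26.9
Then compute the liquidity index:
LI = (w - PL) / PI
LI = (74.8 - 41.1) / 26.9
LI = 1.253


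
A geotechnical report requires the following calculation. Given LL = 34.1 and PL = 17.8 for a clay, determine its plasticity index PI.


Result: 16.3

Derivation:
Using PI = LL - PL
PI = 34.1 - 17.8
PI = 16.3


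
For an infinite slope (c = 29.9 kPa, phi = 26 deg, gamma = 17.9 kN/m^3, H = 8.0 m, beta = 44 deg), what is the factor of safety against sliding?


Using Fs = c / (gamma*H*sin(beta)*cos(beta)) + tan(phi)/tan(beta)
Cohesion contribution = 29.9 / (17.9*8.0*sin(44)*cos(44))
Cohesion contribution = 0.417852
Friction contribution = tan(26)/tan(44) = 0.505062
Fs = 0.417852 + 0.505062
Fs = 0.923


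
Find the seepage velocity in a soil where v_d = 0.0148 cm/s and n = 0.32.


Result: 0.04625 cm/s

Derivation:
Using v_s = v_d / n
v_s = 0.0148 / 0.32
v_s = 0.04625 cm/s


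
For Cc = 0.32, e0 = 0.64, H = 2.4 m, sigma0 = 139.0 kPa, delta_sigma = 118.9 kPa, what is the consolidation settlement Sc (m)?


Using Sc = Cc * H / (1 + e0) * log10((sigma0 + delta_sigma) / sigma0)
Stress ratio = (139.0 + 118.9) / 139.0 = 1.8554
log10(1.8554) = 0.268437
Cc * H / (1 + e0) = 0.32 * 2.4 / (1 + 0.64) = 0.468293
Sc = 0.468293 * 0.268437
Sc = 0.1257 m


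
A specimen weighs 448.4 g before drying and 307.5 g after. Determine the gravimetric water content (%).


Result: 45.82 %

Derivation:
Using w = (m_wet - m_dry) / m_dry * 100
m_wet - m_dry = 448.4 - 307.5 = 140.9 g
w = 140.9 / 307.5 * 100
w = 45.82 %


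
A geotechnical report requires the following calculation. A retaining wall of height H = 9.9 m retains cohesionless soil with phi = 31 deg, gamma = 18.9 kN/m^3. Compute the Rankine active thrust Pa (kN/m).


Compute active earth pressure coefficient:
Ka = tan^2(45 - phi/2) = tan^2(29.5) = 0.320099
Compute active force:
Pa = 0.5 * Ka * gamma * H^2
Pa = 0.5 * 0.320099 * 18.9 * 9.9^2
Pa = 296.47 kN/m


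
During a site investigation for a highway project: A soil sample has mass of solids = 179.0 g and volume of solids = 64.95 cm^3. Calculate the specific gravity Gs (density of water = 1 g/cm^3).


Using Gs = m_s / (V_s * rho_w)
Since rho_w = 1 g/cm^3:
Gs = 179.0 / 64.95
Gs = 2.756


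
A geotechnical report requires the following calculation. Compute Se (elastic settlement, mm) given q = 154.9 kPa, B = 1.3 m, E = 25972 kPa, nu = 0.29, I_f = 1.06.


Using Se = q * B * (1 - nu^2) * I_f / E
1 - nu^2 = 1 - 0.29^2 = 0.9159
Se = 154.9 * 1.3 * 0.9159 * 1.06 / 25972
Se = 0.007527 m
Convert to mm: Se = 0.007527 * 1000 = 7.527 mm


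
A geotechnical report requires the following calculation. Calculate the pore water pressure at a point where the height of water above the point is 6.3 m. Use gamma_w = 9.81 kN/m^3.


Using u = gamma_w * h_w
u = 9.81 * 6.3
u = 61.8 kPa


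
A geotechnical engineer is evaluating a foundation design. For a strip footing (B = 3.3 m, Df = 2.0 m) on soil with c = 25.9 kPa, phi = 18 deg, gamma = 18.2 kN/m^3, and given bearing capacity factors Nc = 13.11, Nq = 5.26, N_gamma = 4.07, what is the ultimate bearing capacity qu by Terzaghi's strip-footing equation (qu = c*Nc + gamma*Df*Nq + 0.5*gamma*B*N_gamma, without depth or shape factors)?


Result: 653.24 kPa

Derivation:
Compute qu = c*Nc + gamma*Df*Nq + 0.5*gamma*B*N_gamma
Term 1: 25.9 * 13.11 = 339.549
Term 2: 18.2 * 2.0 * 5.26 = 191.464
Term 3: 0.5 * 18.2 * 3.3 * 4.07 = 122.2221
qu = 339.549 + 191.464 + 122.2221
qu = 653.24 kPa


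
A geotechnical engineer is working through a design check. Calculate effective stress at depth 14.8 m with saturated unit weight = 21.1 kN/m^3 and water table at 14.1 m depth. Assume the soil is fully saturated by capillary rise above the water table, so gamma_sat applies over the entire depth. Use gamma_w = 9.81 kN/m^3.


Total stress = gamma_sat * depth
sigma = 21.1 * 14.8 = 312.28 kPa
Pore water pressure u = gamma_w * (depth - d_wt)
u = 9.81 * (14.8 - 14.1) = 6.867 kPa
Effective stress = sigma - u
sigma' = 312.28 - 6.867 = 305.41 kPa


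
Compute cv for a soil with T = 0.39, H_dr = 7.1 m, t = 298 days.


Using cv = T * H_dr^2 / t
H_dr^2 = 7.1^2 = 50.41
cv = 0.39 * 50.41 / 298
cv = 0.06597 m^2/day


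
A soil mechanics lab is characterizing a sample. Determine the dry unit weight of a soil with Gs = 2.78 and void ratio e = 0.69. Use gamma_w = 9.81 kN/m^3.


Using gamma_d = Gs * gamma_w / (1 + e)
gamma_d = 2.78 * 9.81 / (1 + 0.69)
gamma_d = 2.78 * 9.81 / 1.69
gamma_d = 16.137 kN/m^3


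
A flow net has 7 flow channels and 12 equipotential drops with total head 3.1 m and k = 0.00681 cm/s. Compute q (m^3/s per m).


Convert k to m/s for unit consistency with H:
k = 0.00681 cm/s = 0.00681 / 100 m/s = 6.81e-05 m/s
Using q = k * H * Nf / Nd
Nf / Nd = 7 / 12 = 0.5833
q = 6.81e-05 * 3.1 * 0.5833
q = 0.0001231 m^3/s per m


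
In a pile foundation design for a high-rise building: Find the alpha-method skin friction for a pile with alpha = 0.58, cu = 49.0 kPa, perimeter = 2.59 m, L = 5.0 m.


Using Qs = alpha * cu * perimeter * L
Qs = 0.58 * 49.0 * 2.59 * 5.0
Qs = 368.04 kN


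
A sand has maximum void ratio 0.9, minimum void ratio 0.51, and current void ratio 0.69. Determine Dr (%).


Using Dr = (e_max - e) / (e_max - e_min) * 100
e_max - e = 0.9 - 0.69 = 0.21
e_max - e_min = 0.9 - 0.51 = 0.39
Dr = 0.21 / 0.39 * 100
Dr = 53.85 %


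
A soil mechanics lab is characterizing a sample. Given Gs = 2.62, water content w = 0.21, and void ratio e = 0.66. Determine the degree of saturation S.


Using S = Gs * w / e
S = 2.62 * 0.21 / 0.66
S = 0.8336


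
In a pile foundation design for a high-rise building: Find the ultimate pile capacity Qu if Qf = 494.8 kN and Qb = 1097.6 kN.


Using Qu = Qf + Qb
Qu = 494.8 + 1097.6
Qu = 1592.4 kN


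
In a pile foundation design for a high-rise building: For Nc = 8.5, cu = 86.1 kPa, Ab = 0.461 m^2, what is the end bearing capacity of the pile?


Result: 337.38 kN

Derivation:
Using Qb = Nc * cu * Ab
Qb = 8.5 * 86.1 * 0.461
Qb = 337.38 kN


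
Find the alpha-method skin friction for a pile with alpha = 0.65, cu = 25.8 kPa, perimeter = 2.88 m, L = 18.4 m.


Using Qs = alpha * cu * perimeter * L
Qs = 0.65 * 25.8 * 2.88 * 18.4
Qs = 888.68 kN


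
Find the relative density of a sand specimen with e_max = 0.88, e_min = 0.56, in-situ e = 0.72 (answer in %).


Result: 50.0 %

Derivation:
Using Dr = (e_max - e) / (e_max - e_min) * 100
e_max - e = 0.88 - 0.72 = 0.16
e_max - e_min = 0.88 - 0.56 = 0.32
Dr = 0.16 / 0.32 * 100
Dr = 50.0 %


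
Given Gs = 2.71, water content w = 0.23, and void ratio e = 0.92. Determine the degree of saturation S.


Result: 0.6775

Derivation:
Using S = Gs * w / e
S = 2.71 * 0.23 / 0.92
S = 0.6775


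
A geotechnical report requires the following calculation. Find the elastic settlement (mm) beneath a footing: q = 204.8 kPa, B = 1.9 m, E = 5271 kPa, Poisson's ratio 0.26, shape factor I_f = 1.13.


Result: 77.781 mm

Derivation:
Using Se = q * B * (1 - nu^2) * I_f / E
1 - nu^2 = 1 - 0.26^2 = 0.9324
Se = 204.8 * 1.9 * 0.9324 * 1.13 / 5271
Se = 0.077781 m
Convert to mm: Se = 0.077781 * 1000 = 77.781 mm


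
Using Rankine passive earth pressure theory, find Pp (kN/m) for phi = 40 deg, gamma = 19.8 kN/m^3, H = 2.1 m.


Result: 200.78 kN/m

Derivation:
Compute passive earth pressure coefficient:
Kp = tan^2(45 + phi/2) = tan^2(65.0) = 4.59891
Compute passive force:
Pp = 0.5 * Kp * gamma * H^2
Pp = 0.5 * 4.59891 * 19.8 * 2.1^2
Pp = 200.78 kN/m


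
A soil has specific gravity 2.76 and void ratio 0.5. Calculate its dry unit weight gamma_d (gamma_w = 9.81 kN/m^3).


Using gamma_d = Gs * gamma_w / (1 + e)
gamma_d = 2.76 * 9.81 / (1 + 0.5)
gamma_d = 2.76 * 9.81 / 1.5
gamma_d = 18.05 kN/m^3


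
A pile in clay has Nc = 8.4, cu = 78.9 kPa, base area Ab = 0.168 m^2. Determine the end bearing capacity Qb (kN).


Result: 111.34 kN

Derivation:
Using Qb = Nc * cu * Ab
Qb = 8.4 * 78.9 * 0.168
Qb = 111.34 kN


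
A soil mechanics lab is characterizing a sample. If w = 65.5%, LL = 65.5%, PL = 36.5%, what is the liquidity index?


First compute the plasticity index:
PI = LL - PL = 65.5 - 36.5 = 29.0
Then compute the liquidity index:
LI = (w - PL) / PI
LI = (65.5 - 36.5) / 29.0
LI = 1.0


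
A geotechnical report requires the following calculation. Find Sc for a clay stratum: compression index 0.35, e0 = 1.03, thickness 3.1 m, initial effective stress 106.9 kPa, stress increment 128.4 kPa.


Using Sc = Cc * H / (1 + e0) * log10((sigma0 + delta_sigma) / sigma0)
Stress ratio = (106.9 + 128.4) / 106.9 = 2.20112
log10(2.20112) = 0.342644
Cc * H / (1 + e0) = 0.35 * 3.1 / (1 + 1.03) = 0.534483
Sc = 0.534483 * 0.342644
Sc = 0.1831 m


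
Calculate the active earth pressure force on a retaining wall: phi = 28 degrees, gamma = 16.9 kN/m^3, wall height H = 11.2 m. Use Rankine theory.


Compute active earth pressure coefficient:
Ka = tan^2(45 - phi/2) = tan^2(31.0) = 0.361033
Compute active force:
Pa = 0.5 * Ka * gamma * H^2
Pa = 0.5 * 0.361033 * 16.9 * 11.2^2
Pa = 382.68 kN/m


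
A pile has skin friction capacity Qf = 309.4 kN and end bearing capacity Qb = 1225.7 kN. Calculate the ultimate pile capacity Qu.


Using Qu = Qf + Qb
Qu = 309.4 + 1225.7
Qu = 1535.1 kN


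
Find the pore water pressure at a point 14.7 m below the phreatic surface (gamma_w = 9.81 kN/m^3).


Using u = gamma_w * h_w
u = 9.81 * 14.7
u = 144.21 kPa


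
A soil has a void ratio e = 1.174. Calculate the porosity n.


Result: 0.54

Derivation:
Using the relation n = e / (1 + e)
n = 1.174 / (1 + 1.174)
n = 1.174 / 2.174
n = 0.54


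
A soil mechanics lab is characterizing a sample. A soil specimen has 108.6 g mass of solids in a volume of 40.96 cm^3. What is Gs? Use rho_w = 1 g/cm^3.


Using Gs = m_s / (V_s * rho_w)
Since rho_w = 1 g/cm^3:
Gs = 108.6 / 40.96
Gs = 2.651


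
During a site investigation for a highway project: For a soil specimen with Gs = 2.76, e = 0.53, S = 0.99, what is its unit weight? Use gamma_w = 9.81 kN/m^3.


Using gamma = gamma_w * (Gs + S*e) / (1 + e)
Numerator: Gs + S*e = 2.76 + 0.99*0.53 = 3.2847
Denominator: 1 + e = 1 + 0.53 = 1.53
gamma = 9.81 * 3.2847 / 1.53
gamma = 21.061 kN/m^3


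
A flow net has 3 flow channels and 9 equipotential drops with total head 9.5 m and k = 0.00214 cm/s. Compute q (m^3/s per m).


Convert k to m/s for unit consistency with H:
k = 0.00214 cm/s = 0.00214 / 100 m/s = 2.14e-05 m/s
Using q = k * H * Nf / Nd
Nf / Nd = 3 / 9 = 0.3333
q = 2.14e-05 * 9.5 * 0.3333
q = 6.777e-05 m^3/s per m


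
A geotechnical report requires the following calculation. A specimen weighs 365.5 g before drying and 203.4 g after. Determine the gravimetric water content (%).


Result: 79.7 %

Derivation:
Using w = (m_wet - m_dry) / m_dry * 100
m_wet - m_dry = 365.5 - 203.4 = 162.1 g
w = 162.1 / 203.4 * 100
w = 79.7 %


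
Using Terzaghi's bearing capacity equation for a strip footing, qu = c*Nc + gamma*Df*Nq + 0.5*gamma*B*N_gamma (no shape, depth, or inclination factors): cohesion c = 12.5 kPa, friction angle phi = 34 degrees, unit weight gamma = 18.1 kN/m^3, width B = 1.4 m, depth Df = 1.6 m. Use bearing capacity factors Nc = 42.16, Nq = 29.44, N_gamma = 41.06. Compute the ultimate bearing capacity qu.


Compute qu = c*Nc + gamma*Df*Nq + 0.5*gamma*B*N_gamma
Term 1: 12.5 * 42.16 = 527.0
Term 2: 18.1 * 1.6 * 29.44 = 852.5824
Term 3: 0.5 * 18.1 * 1.4 * 41.06 = 520.2302
qu = 527.0 + 852.5824 + 520.2302
qu = 1899.81 kPa


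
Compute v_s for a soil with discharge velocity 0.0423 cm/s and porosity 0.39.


Using v_s = v_d / n
v_s = 0.0423 / 0.39
v_s = 0.10846 cm/s


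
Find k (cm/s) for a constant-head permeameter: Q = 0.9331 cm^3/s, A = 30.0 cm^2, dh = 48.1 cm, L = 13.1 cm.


Result: 0.008471 cm/s

Derivation:
Compute hydraulic gradient:
i = dh / L = 48.1 / 13.1 = 3.67176
Then apply Darcy's law:
k = Q / (A * i)
k = 0.9331 / (30.0 * 3.67176)
k = 0.9331 / 110.153
k = 0.008471 cm/s


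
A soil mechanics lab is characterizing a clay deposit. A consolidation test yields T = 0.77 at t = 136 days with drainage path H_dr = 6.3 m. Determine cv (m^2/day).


Using cv = T * H_dr^2 / t
H_dr^2 = 6.3^2 = 39.69
cv = 0.77 * 39.69 / 136
cv = 0.22472 m^2/day


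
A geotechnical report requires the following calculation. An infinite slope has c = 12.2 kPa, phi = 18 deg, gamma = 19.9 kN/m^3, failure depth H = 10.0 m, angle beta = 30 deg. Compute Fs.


Using Fs = c / (gamma*H*sin(beta)*cos(beta)) + tan(phi)/tan(beta)
Cohesion contribution = 12.2 / (19.9*10.0*sin(30)*cos(30))
Cohesion contribution = 0.141581
Friction contribution = tan(18)/tan(30) = 0.562777
Fs = 0.141581 + 0.562777
Fs = 0.704


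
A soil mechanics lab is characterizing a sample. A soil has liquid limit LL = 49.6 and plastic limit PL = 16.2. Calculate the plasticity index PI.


Using PI = LL - PL
PI = 49.6 - 16.2
PI = 33.4


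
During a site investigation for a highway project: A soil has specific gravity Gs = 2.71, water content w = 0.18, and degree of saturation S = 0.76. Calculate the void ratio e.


Using the relation e = Gs * w / S
e = 2.71 * 0.18 / 0.76
e = 0.6418


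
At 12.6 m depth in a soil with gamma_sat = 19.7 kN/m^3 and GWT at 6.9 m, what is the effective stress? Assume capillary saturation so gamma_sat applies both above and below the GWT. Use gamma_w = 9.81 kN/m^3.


Result: 192.3 kPa

Derivation:
Total stress = gamma_sat * depth
sigma = 19.7 * 12.6 = 248.22 kPa
Pore water pressure u = gamma_w * (depth - d_wt)
u = 9.81 * (12.6 - 6.9) = 55.917 kPa
Effective stress = sigma - u
sigma' = 248.22 - 55.917 = 192.3 kPa


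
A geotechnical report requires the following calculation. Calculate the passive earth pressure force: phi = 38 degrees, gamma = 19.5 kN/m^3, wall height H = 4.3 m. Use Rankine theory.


Compute passive earth pressure coefficient:
Kp = tan^2(45 + phi/2) = tan^2(64.0) = 4.203746
Compute passive force:
Pp = 0.5 * Kp * gamma * H^2
Pp = 0.5 * 4.203746 * 19.5 * 4.3^2
Pp = 757.84 kN/m


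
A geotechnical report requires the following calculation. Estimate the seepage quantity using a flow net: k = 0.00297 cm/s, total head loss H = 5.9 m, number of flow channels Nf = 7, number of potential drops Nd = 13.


Convert k to m/s for unit consistency with H:
k = 0.00297 cm/s = 0.00297 / 100 m/s = 2.97e-05 m/s
Using q = k * H * Nf / Nd
Nf / Nd = 7 / 13 = 0.5385
q = 2.97e-05 * 5.9 * 0.5385
q = 9.435e-05 m^3/s per m


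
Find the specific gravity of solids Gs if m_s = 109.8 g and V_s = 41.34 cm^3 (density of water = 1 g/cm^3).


Using Gs = m_s / (V_s * rho_w)
Since rho_w = 1 g/cm^3:
Gs = 109.8 / 41.34
Gs = 2.656


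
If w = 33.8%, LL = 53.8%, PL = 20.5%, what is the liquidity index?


First compute the plasticity index:
PI = LL - PL = 53.8 - 20.5 = 33.3
Then compute the liquidity index:
LI = (w - PL) / PI
LI = (33.8 - 20.5) / 33.3
LI = 0.399


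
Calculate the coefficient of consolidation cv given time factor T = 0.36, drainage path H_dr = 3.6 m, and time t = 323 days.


Using cv = T * H_dr^2 / t
H_dr^2 = 3.6^2 = 12.96
cv = 0.36 * 12.96 / 323
cv = 0.01444 m^2/day


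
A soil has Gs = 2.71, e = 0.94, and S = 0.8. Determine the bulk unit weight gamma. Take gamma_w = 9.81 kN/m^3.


Using gamma = gamma_w * (Gs + S*e) / (1 + e)
Numerator: Gs + S*e = 2.71 + 0.8*0.94 = 3.462
Denominator: 1 + e = 1 + 0.94 = 1.94
gamma = 9.81 * 3.462 / 1.94
gamma = 17.506 kN/m^3


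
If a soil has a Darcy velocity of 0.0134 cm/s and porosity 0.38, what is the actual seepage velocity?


Using v_s = v_d / n
v_s = 0.0134 / 0.38
v_s = 0.03526 cm/s


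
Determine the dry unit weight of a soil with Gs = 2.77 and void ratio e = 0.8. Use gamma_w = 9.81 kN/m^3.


Result: 15.096 kN/m^3

Derivation:
Using gamma_d = Gs * gamma_w / (1 + e)
gamma_d = 2.77 * 9.81 / (1 + 0.8)
gamma_d = 2.77 * 9.81 / 1.8
gamma_d = 15.096 kN/m^3


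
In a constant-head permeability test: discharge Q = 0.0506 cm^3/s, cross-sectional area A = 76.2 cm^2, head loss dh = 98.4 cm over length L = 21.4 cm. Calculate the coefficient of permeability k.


Result: 0.000144 cm/s

Derivation:
Compute hydraulic gradient:
i = dh / L = 98.4 / 21.4 = 4.59813
Then apply Darcy's law:
k = Q / (A * i)
k = 0.0506 / (76.2 * 4.59813)
k = 0.0506 / 350.378
k = 0.000144 cm/s


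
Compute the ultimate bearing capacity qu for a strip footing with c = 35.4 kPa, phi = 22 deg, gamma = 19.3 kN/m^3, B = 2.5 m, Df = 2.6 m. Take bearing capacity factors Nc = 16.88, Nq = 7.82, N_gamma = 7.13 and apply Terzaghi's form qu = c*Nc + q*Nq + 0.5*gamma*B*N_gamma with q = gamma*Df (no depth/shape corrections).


Result: 1161.97 kPa

Derivation:
Compute qu = c*Nc + gamma*Df*Nq + 0.5*gamma*B*N_gamma
Term 1: 35.4 * 16.88 = 597.552
Term 2: 19.3 * 2.6 * 7.82 = 392.4076
Term 3: 0.5 * 19.3 * 2.5 * 7.13 = 172.01125
qu = 597.552 + 392.4076 + 172.01125
qu = 1161.97 kPa


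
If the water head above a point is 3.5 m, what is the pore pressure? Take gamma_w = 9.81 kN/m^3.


Using u = gamma_w * h_w
u = 9.81 * 3.5
u = 34.34 kPa


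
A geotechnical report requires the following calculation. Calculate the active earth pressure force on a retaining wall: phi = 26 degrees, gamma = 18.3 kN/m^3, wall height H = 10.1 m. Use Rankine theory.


Compute active earth pressure coefficient:
Ka = tan^2(45 - phi/2) = tan^2(32.0) = 0.390462
Compute active force:
Pa = 0.5 * Ka * gamma * H^2
Pa = 0.5 * 0.390462 * 18.3 * 10.1^2
Pa = 364.45 kN/m


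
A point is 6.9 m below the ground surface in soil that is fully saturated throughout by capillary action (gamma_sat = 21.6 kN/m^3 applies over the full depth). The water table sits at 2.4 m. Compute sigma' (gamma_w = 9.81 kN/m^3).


Total stress = gamma_sat * depth
sigma = 21.6 * 6.9 = 149.04 kPa
Pore water pressure u = gamma_w * (depth - d_wt)
u = 9.81 * (6.9 - 2.4) = 44.145 kPa
Effective stress = sigma - u
sigma' = 149.04 - 44.145 = 104.9 kPa


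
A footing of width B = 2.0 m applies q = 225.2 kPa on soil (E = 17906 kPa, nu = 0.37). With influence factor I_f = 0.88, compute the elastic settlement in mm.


Using Se = q * B * (1 - nu^2) * I_f / E
1 - nu^2 = 1 - 0.37^2 = 0.8631
Se = 225.2 * 2.0 * 0.8631 * 0.88 / 17906
Se = 0.019105 m
Convert to mm: Se = 0.019105 * 1000 = 19.105 mm


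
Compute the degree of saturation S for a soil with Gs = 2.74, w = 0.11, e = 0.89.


Result: 0.3387

Derivation:
Using S = Gs * w / e
S = 2.74 * 0.11 / 0.89
S = 0.3387


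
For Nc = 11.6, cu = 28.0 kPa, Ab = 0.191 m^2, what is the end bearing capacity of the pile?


Result: 62.04 kN

Derivation:
Using Qb = Nc * cu * Ab
Qb = 11.6 * 28.0 * 0.191
Qb = 62.04 kN


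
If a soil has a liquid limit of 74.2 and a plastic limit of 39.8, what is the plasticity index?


Using PI = LL - PL
PI = 74.2 - 39.8
PI = 34.4


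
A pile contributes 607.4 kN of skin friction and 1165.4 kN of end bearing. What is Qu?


Using Qu = Qf + Qb
Qu = 607.4 + 1165.4
Qu = 1772.8 kN


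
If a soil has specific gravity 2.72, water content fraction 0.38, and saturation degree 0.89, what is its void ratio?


Result: 1.1613

Derivation:
Using the relation e = Gs * w / S
e = 2.72 * 0.38 / 0.89
e = 1.1613


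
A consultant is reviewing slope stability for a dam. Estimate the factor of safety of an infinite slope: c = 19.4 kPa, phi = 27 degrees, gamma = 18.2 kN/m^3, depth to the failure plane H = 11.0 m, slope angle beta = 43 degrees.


Using Fs = c / (gamma*H*sin(beta)*cos(beta)) + tan(phi)/tan(beta)
Cohesion contribution = 19.4 / (18.2*11.0*sin(43)*cos(43))
Cohesion contribution = 0.194279
Friction contribution = tan(27)/tan(43) = 0.546399
Fs = 0.194279 + 0.546399
Fs = 0.741


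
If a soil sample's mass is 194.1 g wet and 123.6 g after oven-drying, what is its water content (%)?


Using w = (m_wet - m_dry) / m_dry * 100
m_wet - m_dry = 194.1 - 123.6 = 70.5 g
w = 70.5 / 123.6 * 100
w = 57.04 %


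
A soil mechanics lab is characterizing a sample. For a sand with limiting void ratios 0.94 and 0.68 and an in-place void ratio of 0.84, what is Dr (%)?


Using Dr = (e_max - e) / (e_max - e_min) * 100
e_max - e = 0.94 - 0.84 = 0.1
e_max - e_min = 0.94 - 0.68 = 0.26
Dr = 0.1 / 0.26 * 100
Dr = 38.46 %


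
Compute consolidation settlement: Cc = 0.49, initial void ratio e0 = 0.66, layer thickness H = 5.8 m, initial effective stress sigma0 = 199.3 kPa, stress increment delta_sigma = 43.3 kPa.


Using Sc = Cc * H / (1 + e0) * log10((sigma0 + delta_sigma) / sigma0)
Stress ratio = (199.3 + 43.3) / 199.3 = 1.21726
log10(1.21726) = 0.0853835
Cc * H / (1 + e0) = 0.49 * 5.8 / (1 + 0.66) = 1.71205
Sc = 1.71205 * 0.0853835
Sc = 0.1462 m


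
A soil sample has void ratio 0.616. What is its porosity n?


Using the relation n = e / (1 + e)
n = 0.616 / (1 + 0.616)
n = 0.616 / 1.616
n = 0.3812


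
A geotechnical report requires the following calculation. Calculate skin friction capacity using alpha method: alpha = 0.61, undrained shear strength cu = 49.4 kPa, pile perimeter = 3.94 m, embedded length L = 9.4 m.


Using Qs = alpha * cu * perimeter * L
Qs = 0.61 * 49.4 * 3.94 * 9.4
Qs = 1116.04 kN
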